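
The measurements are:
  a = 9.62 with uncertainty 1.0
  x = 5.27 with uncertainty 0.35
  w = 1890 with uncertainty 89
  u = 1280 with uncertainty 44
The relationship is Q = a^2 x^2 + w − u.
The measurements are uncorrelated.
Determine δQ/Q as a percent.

20.2%

Let p = a^2·x^2 = 2570. δp/p = √((2·δa/a)² + (2·δx/x)²) = √(0.0432 + 0.0176) = 0.247, so δp = 634.
Q = p + w − u: δQ = √(δp² + δw² + δu²) = √(4.02e+05 + 7920 + 1940) = 642
Q = 3180, so δQ/Q = 642/3180 = 0.202.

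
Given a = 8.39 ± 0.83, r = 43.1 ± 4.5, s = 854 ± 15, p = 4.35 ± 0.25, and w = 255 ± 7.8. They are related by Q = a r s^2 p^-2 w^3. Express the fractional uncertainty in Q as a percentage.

20.9%

Each factor contributes (exponent × relative error)² to (δQ/Q)²:
  (1·δa/a)² = (1×0.0989)² = 0.00979;  (1·δr/r)² = (1×0.104)² = 0.0109;  (2·δs/s)² = (2×0.0176)² = 0.00123;  (-2·δp/p)² = (-2×0.0575)² = 0.0132;  (3·δw/w)² = (3×0.0306)² = 0.00842
δQ/Q = √(0.0436) = 0.209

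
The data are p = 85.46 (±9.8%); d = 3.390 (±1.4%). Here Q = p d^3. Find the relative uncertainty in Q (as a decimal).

0.107

For a monomial Q ∝ p, d^3, fractional errors add in quadrature:
  (1·δp/p)² = (1×0.0980)² = 0.00960;  (3·δd/d)² = (3×0.0140)² = 0.00176
δQ/Q = √(0.0114) = 0.107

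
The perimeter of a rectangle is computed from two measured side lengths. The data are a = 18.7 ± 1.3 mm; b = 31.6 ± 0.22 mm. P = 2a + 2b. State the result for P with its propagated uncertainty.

101 ± 2.64 mm

Absolute uncertainties add in quadrature for a linear combination:
  (2·δa)² = 6.76;  (2·δb)² = 0.194
δP = √(6.95) = 2.64 mm
P = 101 mm.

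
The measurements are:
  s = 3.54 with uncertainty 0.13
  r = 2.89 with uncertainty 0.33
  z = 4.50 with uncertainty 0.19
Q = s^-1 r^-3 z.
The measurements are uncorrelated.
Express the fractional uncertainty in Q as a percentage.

34.7%

Since Q is a product/quotient, work with relative uncertainties:
  (-1·δs/s)² = (-1×0.0367)² = 0.00135;  (-3·δr/r)² = (-3×0.114)² = 0.117;  (1·δz/z)² = (1×0.0422)² = 0.00178
δQ/Q = √(0.120) = 0.347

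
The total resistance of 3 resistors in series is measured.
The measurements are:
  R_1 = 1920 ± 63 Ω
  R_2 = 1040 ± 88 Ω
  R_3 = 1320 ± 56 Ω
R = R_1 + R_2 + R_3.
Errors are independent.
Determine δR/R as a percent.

Each term contributes (cᵢ δxᵢ)² to (δR)²:
  (δR_1)² = 3970;  (δR_2)² = 7740;  (δR_3)² = 3140
δR = √(14800) = 122 Ω
R = 4280 Ω, so δR/R = 122/4280 = 0.0285.

2.85%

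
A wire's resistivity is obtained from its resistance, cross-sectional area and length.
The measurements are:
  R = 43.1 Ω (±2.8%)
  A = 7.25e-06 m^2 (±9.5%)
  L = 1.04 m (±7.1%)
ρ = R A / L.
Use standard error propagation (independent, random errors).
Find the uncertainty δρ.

Each factor contributes (exponent × relative error)² to (δρ/ρ)²:
  (1·δR/R)² = (1×0.0280)² = 0.000784;  (1·δA/A)² = (1×0.0950)² = 0.00903;  (-1·δL/L)² = (-1×0.0710)² = 0.00504
δρ/ρ = √(0.0148) = 0.122
ρ = 0.000300 Ω·m, so δρ = 0.122 × 0.000300 = 3.66e-05 Ω·m.

3.66e-05 Ω·m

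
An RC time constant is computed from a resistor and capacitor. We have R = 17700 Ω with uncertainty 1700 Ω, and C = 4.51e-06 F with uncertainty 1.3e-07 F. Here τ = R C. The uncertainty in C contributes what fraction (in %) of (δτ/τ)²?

8.26%

(δτ/τ)² = (1·δR/R)² + (1·δC/C)²
  R term: (1×0.0960)² = 0.00922
  C term: (1×0.0288)² = 0.000831
Total = 0.0101. Share from C = 0.000831/0.0101 = 0.0826.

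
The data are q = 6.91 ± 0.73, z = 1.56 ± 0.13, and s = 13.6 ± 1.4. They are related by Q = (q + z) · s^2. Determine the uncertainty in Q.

Let u = q + z = 8.47. δu = √(δq² + δz²) = √(0.533 + 0.0169) = 0.741, so δu/u = 0.0875.
Q is then a monomial in u, s:
δQ/Q = √((δu/u)² + (2·δs/s)²) = √(0.00766 + 0.0424) = 0.224
Q = 1570, so δQ = 0.224 × 1570 = 350.

350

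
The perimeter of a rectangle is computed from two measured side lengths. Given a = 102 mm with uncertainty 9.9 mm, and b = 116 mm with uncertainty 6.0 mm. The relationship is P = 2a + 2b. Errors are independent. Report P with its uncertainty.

P is a linear combination, so absolute uncertainties add in quadrature:
  (2·δa)² = 392;  (2·δb)² = 144
δP = √(536) = 23.2 mm
P = 436 mm.

436 ± 23.2 mm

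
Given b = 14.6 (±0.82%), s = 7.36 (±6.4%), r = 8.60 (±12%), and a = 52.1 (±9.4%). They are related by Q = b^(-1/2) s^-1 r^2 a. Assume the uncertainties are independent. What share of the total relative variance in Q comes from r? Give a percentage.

81.6%

(δQ/Q)² = (−½·δb/b)² + (-1·δs/s)² + (2·δr/r)² + (1·δa/a)²
  b term: (-0.5×0.00820)² = 1.68e-05
  s term: (-1×0.0640)² = 0.00410
  r term: (2×0.120)² = 0.0576
  a term: (1×0.0940)² = 0.00884
Total = 0.0705. Share from r = 0.0576/0.0705 = 0.816.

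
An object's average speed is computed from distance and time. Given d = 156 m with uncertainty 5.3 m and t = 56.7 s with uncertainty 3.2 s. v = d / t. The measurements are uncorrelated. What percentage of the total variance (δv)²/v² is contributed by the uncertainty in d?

26.6%

(δv/v)² = (1·δd/d)² + (-1·δt/t)²
  d term: (1×0.0340)² = 0.00115
  t term: (-1×0.0564)² = 0.00319
Total = 0.00434. Share from d = 0.00115/0.00434 = 0.266.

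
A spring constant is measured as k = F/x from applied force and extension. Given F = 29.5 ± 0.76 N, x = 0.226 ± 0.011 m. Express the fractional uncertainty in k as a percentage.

5.51%

Relative error in a monomial: (δk/k)² = Σ (nᵢ · δxᵢ/xᵢ)².
  (1·δF/F)² = (1×0.0258)² = 0.000664;  (-1·δx/x)² = (-1×0.0487)² = 0.00237
δk/k = √(0.00303) = 0.0551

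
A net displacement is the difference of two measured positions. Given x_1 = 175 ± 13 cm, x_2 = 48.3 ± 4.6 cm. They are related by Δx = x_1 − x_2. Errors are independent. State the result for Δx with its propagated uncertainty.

127 ± 13.8 cm

For a sum/difference, combine absolute errors in quadrature:
  (δx_1)² = 169;  (δx_2)² = 21.2
δΔx = √(190) = 13.8 cm
Δx = 127 cm.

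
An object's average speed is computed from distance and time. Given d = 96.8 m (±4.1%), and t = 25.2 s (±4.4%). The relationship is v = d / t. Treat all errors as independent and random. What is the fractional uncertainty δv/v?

Since v is a product/quotient, work with relative uncertainties:
  (1·δd/d)² = (1×0.0410)² = 0.00168;  (-1·δt/t)² = (-1×0.0440)² = 0.00194
δv/v = √(0.00362) = 0.0601

0.0601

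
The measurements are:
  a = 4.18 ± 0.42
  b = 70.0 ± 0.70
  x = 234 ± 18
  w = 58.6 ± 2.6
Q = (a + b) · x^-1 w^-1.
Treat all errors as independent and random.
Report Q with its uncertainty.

Let u = a + b = 74.2. δu = √(δa² + δb²) = √(0.176 + 0.490) = 0.816, so δu/u = 0.0110.
Q is then a monomial in u, x, w:
δQ/Q = √((δu/u)² + (-1·δx/x)² + (-1·δw/w)²) = √(0.000121 + 0.00592 + 0.00197) = 0.0895
Q = 0.00541, so δQ = 0.0895 × 0.00541 = 0.000484.

0.00541 ± 0.000484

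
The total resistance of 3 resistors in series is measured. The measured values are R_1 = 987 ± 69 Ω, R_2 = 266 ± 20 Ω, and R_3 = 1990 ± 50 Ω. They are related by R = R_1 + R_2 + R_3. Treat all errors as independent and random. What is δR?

87.5 Ω

Absolute uncertainties add in quadrature for a linear combination:
  (δR_1)² = 4760;  (δR_2)² = 400;  (δR_3)² = 2500
δR = √(7660) = 87.5 Ω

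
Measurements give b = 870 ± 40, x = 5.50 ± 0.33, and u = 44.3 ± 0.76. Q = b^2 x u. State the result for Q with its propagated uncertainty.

(1.84 ± 0.205) × 10^8

Since Q is a product/quotient, work with relative uncertainties:
  (2·δb/b)² = (2×0.0460)² = 0.00846;  (1·δx/x)² = (1×0.0600)² = 0.00360;  (1·δu/u)² = (1×0.0172)² = 0.000294
δQ/Q = √(0.0123) = 0.111
Q = 1.84e+08, so δQ = 0.111 × 1.84e+08 = 2.05e+07.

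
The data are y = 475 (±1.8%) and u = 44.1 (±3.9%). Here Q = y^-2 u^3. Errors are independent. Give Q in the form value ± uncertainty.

Since Q is a product/quotient, work with relative uncertainties:
  (-2·δy/y)² = (-2×0.0180)² = 0.00130;  (3·δu/u)² = (3×0.0390)² = 0.0137
δQ/Q = √(0.0150) = 0.122
Q = 0.380, so δQ = 0.122 × 0.380 = 0.0465.

0.380 ± 0.0465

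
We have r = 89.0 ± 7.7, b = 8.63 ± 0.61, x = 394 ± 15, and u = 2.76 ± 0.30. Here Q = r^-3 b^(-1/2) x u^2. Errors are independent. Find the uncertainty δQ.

0.000496

Q is a product of powers, so relative uncertainties combine in quadrature:
  (-3·δr/r)² = (-3×0.0865)² = 0.0674;  (−½·δb/b)² = (-0.5×0.0707)² = 0.00125;  (1·δx/x)² = (1×0.0381)² = 0.00145;  (2·δu/u)² = (2×0.109)² = 0.0473
δQ/Q = √(0.117) = 0.343
Q = 0.00145, so δQ = 0.343 × 0.00145 = 0.000496.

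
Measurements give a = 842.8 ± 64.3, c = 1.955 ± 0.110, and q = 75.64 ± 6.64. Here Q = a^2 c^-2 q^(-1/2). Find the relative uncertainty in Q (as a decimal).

Relative error in a monomial: (δQ/Q)² = Σ (nᵢ · δxᵢ/xᵢ)².
  (2·δa/a)² = (2×0.0763)² = 0.0233;  (-2·δc/c)² = (-2×0.0563)² = 0.0127;  (−½·δq/q)² = (-0.5×0.0878)² = 0.00193
δQ/Q = √(0.0379) = 0.195

0.195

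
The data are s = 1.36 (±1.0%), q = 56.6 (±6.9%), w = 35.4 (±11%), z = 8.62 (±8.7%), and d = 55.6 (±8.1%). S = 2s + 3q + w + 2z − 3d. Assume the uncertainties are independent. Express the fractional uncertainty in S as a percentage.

Each term contributes (cᵢ δxᵢ)² to (δS)²:
  (2·δs)² = 0.000740;  (3·δq)² = 137;  (δw)² = 15.2;  (2·δz)² = 2.25;  (3·δd)² = 183
δS = √(337) = 18.4
S = 58.4, so δS/S = 18.4/58.4 = 0.315.

31.5%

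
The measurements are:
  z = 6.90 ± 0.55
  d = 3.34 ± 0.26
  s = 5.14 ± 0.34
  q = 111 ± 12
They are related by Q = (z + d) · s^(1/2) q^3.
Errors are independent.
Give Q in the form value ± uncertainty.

Let u = z + d = 10.2. δu = √(δz² + δd²) = √(0.303 + 0.0676) = 0.608, so δu/u = 0.0594.
Q is then a monomial in u, s, q:
δQ/Q = √((δu/u)² + (½·δs/s)² + (3·δq/q)²) = √(0.00353 + 0.00109 + 0.105) = 0.331
Q = 3.18e+07, so δQ = 0.331 × 3.18e+07 = 1.05e+07.

(3.18 ± 1.05) × 10^7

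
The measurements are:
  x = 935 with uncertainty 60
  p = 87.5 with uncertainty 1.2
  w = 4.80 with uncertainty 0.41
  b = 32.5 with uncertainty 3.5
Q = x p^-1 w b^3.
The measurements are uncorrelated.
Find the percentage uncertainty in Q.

34.1%

Each factor contributes (exponent × relative error)² to (δQ/Q)²:
  (1·δx/x)² = (1×0.0642)² = 0.00412;  (-1·δp/p)² = (-1×0.0137)² = 0.000188;  (1·δw/w)² = (1×0.0854)² = 0.00730;  (3·δb/b)² = (3×0.108)² = 0.104
δQ/Q = √(0.116) = 0.341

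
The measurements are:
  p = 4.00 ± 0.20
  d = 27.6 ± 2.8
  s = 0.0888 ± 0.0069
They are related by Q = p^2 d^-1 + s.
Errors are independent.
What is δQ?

Let w = p^2·d^-1 = 0.580. δw/w = √((2·δp/p)² + (-1·δd/d)²) = √(0.0100 + 0.0103) = 0.142, so δw = 0.0826.
Q = w + s: δQ = √(δw² + δs²) = √(0.00682 + 4.76e-05) = 0.0829

0.0829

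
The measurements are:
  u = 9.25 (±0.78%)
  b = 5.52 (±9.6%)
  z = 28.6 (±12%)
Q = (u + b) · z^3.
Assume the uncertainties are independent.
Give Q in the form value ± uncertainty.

(3.46 ± 1.25) × 10^5

Let w = u + b = 14.8. δw = √(δu² + δb²) = √(0.00521 + 0.281) = 0.535, so δw/w = 0.0362.
Q is then a monomial in w, z:
δQ/Q = √((δw/w)² + (3·δz/z)²) = √(0.00131 + 0.130) = 0.362
Q = 3.46e+05, so δQ = 0.362 × 3.46e+05 = 1.25e+05.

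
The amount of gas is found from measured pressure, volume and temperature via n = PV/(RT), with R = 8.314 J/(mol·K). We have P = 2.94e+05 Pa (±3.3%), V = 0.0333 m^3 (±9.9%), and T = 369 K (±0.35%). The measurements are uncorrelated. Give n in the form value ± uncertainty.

Products/powers → add relative errors in quadrature, weighted by exponent:
  (1·δP/P)² = (1×0.0330)² = 0.00109;  (1·δV/V)² = (1×0.0990)² = 0.00980;  (-1·δT/T)² = (-1×0.00350)² = 1.22e-05
δn/n = √(0.0109) = 0.104
n = 3.19 mol, so δn = 0.104 × 3.19 = 0.333 mol.

3.19 ± 0.333 mol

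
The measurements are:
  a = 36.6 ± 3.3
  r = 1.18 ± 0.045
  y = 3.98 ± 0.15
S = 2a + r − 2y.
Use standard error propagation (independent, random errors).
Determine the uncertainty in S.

6.61

Absolute uncertainties add in quadrature for a linear combination:
  (2·δa)² = 43.6;  (δr)² = 0.00202;  (2·δy)² = 0.0900
δS = √(43.7) = 6.61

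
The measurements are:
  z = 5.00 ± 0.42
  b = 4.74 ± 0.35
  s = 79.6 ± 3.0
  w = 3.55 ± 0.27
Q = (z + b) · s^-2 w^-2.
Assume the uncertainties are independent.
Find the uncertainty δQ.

2.18e-05

Let u = z + b = 9.74. δu = √(δz² + δb²) = √(0.176 + 0.122) = 0.547, so δu/u = 0.0561.
Q is then a monomial in u, s, w:
δQ/Q = √((δu/u)² + (-2·δs/s)² + (-2·δw/w)²) = √(0.00315 + 0.00568 + 0.0231) = 0.179
Q = 0.000122, so δQ = 0.179 × 0.000122 = 2.18e-05.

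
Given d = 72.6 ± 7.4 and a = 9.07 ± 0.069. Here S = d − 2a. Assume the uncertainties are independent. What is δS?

7.40

Sums and differences: (δS)² = Σ (cᵢ δxᵢ)².
  (δd)² = 54.8;  (2·δa)² = 0.0190
δS = √(54.8) = 7.40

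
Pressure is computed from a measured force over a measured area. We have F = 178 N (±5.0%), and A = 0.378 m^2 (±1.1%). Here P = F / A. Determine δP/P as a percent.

Each factor contributes (exponent × relative error)² to (δP/P)²:
  (1·δF/F)² = (1×0.0500)² = 0.00250;  (-1·δA/A)² = (-1×0.0110)² = 0.000121
δP/P = √(0.00262) = 0.0512

5.12%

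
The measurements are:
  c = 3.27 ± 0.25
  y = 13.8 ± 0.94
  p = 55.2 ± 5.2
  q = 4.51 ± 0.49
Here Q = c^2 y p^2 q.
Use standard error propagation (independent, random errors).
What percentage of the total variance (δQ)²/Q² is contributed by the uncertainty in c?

31.0%

(δQ/Q)² = (2·δc/c)² + (1·δy/y)² + (2·δp/p)² + (1·δq/q)²
  c term: (2×0.0765)² = 0.0234
  y term: (1×0.0681)² = 0.00464
  p term: (2×0.0942)² = 0.0355
  q term: (1×0.109)² = 0.0118
Total = 0.0753. Share from c = 0.0234/0.0753 = 0.310.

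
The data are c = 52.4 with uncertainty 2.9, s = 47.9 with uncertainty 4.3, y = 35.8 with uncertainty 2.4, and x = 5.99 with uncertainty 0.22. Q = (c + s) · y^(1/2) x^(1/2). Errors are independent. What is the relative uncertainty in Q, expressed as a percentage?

Let u = c + s = 100. δu = √(δc² + δs²) = √(8.41 + 18.5) = 5.19, so δu/u = 0.0517.
Q is then a monomial in u, y, x:
δQ/Q = √((δu/u)² + (½·δy/y)² + (½·δx/x)²) = √(0.00267 + 0.00112 + 0.000337) = 0.0643

6.43%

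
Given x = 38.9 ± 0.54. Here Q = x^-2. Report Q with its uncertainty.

Products/powers → add relative errors in quadrature, weighted by exponent:
  (-2·δx/x)² = (-2×0.0139)² = 0.000771
δQ/Q = √(0.000771) = 0.0278
Q = 0.000661, so δQ = 0.0278 × 0.000661 = 1.83e-05.

(6.61 ± 0.183) × 10^-4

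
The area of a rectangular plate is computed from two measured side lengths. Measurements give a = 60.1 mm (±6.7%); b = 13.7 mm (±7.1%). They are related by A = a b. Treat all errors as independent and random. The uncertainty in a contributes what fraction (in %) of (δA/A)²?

(δA/A)² = (1·δa/a)² + (1·δb/b)²
  a term: (1×0.0670)² = 0.00449
  b term: (1×0.0710)² = 0.00504
Total = 0.00953. Share from a = 0.00449/0.00953 = 0.471.

47.1%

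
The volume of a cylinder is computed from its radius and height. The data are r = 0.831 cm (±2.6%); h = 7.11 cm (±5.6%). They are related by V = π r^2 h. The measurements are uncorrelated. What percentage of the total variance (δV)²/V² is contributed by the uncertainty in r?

(δV/V)² = (2·δr/r)² + (1·δh/h)²
  r term: (2×0.0260)² = 0.00270
  h term: (1×0.0560)² = 0.00314
Total = 0.00584. Share from r = 0.00270/0.00584 = 0.463.

46.3%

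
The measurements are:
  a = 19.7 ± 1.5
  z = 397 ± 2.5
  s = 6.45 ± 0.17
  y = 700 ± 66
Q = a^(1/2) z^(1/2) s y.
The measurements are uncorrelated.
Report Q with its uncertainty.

For a monomial Q ∝ a^(1/2), z^(1/2), s, y, fractional errors add in quadrature:
  (½·δa/a)² = (0.5×0.0761)² = 0.00145;  (½·δz/z)² = (0.5×0.00630)² = 9.91e-06;  (1·δs/s)² = (1×0.0264)² = 0.000695;  (1·δy/y)² = (1×0.0943)² = 0.00889
δQ/Q = √(0.0110) = 0.105
Q = 3.99e+05, so δQ = 0.105 × 3.99e+05 = 42000.

(3.99 ± 0.420) × 10^5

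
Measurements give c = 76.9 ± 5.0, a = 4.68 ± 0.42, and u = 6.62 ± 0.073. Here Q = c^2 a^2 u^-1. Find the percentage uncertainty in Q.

22.2%

Since Q is a product/quotient, work with relative uncertainties:
  (2·δc/c)² = (2×0.0650)² = 0.0169;  (2·δa/a)² = (2×0.0897)² = 0.0322;  (-1·δu/u)² = (-1×0.0110)² = 0.000122
δQ/Q = √(0.0492) = 0.222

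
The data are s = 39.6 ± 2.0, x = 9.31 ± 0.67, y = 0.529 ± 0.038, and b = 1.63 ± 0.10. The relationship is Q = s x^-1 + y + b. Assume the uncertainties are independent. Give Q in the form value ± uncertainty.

Let p = s·x^-1 = 4.25. δp/p = √((1·δs/s)² + (-1·δx/x)²) = √(0.00255 + 0.00518) = 0.0879, so δp = 0.374.
Q = p + y + b: δQ = √(δp² + δy² + δb²) = √(0.140 + 0.00144 + 0.0100) = 0.389
Q = 6.41.

6.41 ± 0.389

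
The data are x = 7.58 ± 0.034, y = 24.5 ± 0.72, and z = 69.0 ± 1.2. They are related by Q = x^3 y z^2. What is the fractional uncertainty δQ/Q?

Since Q is a product/quotient, work with relative uncertainties:
  (3·δx/x)² = (3×0.00449)² = 0.000181;  (1·δy/y)² = (1×0.0294)² = 0.000864;  (2·δz/z)² = (2×0.0174)² = 0.00121
δQ/Q = √(0.00225) = 0.0475

0.0475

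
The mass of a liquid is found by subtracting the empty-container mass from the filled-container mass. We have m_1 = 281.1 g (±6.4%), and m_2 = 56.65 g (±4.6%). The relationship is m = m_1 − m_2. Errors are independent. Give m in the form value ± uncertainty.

Absolute uncertainties add in quadrature for a linear combination:
  (δm_1)² = 324;  (δm_2)² = 6.79
δm = √(330) = 18.2 g
m = 224.5 g.

224.5 ± 18.2 g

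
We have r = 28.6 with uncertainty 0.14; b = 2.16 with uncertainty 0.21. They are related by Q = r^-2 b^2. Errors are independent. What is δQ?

Relative error in a monomial: (δQ/Q)² = Σ (nᵢ · δxᵢ/xᵢ)².
  (-2·δr/r)² = (-2×0.00490)² = 9.58e-05;  (2·δb/b)² = (2×0.0972)² = 0.0378
δQ/Q = √(0.0379) = 0.195
Q = 0.00570, so δQ = 0.195 × 0.00570 = 0.00111.

0.00111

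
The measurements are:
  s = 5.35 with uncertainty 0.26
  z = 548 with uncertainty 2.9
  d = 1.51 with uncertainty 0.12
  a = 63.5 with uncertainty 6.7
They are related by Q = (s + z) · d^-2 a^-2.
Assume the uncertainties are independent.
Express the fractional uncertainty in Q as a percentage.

Let u = s + z = 553. δu = √(δs² + δz²) = √(0.0676 + 8.41) = 2.91, so δu/u = 0.00526.
Q is then a monomial in u, d, a:
δQ/Q = √((δu/u)² + (-2·δd/d)² + (-2·δa/a)²) = √(2.77e-05 + 0.0253 + 0.0445) = 0.264

26.4%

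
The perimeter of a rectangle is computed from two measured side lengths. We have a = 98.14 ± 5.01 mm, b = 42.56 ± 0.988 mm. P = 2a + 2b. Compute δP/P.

Each term contributes (cᵢ δxᵢ)² to (δP)²:
  (2·δa)² = 100;  (2·δb)² = 3.90
δP = √(104) = 10.2 mm
P = 281.4 mm, so δP/P = 10.2/281.4 = 0.0363.

0.0363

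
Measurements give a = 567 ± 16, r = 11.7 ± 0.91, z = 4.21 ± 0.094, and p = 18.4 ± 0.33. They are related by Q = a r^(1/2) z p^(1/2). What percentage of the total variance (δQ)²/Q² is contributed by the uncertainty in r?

(δQ/Q)² = (1·δa/a)² + (½·δr/r)² + (1·δz/z)² + (½·δp/p)²
  a term: (1×0.0282)² = 0.000796
  r term: (0.5×0.0778)² = 0.00151
  z term: (1×0.0223)² = 0.000499
  p term: (0.5×0.0179)² = 8.04e-05
Total = 0.00289. Share from r = 0.00151/0.00289 = 0.524.

52.4%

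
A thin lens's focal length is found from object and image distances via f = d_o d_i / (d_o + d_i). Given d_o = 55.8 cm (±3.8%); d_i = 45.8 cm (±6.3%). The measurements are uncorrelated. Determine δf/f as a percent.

3.86%

∂f/∂d_o = (d_i/(d_o+d_i))² = 0.203;  ∂f/∂d_i = (d_o/(d_o+d_i))² = 0.302
δf = √((∂f/∂d_o · δd_o)² + (∂f/∂d_i · δd_i)²) = √(0.186 + 0.757) = 0.971 cm
f = 25.2 cm, so δf/f = 0.971/25.2 = 0.0386.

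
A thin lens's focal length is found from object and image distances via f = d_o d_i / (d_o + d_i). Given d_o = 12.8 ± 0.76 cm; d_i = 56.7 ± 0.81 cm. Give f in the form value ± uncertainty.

∂f/∂d_o = (d_i/(d_o+d_i))² = 0.666;  ∂f/∂d_i = (d_o/(d_o+d_i))² = 0.0339
δf = √((∂f/∂d_o · δd_o)² + (∂f/∂d_i · δd_i)²) = √(0.256 + 0.000755) = 0.507 cm
f = 10.4 cm.

10.4 ± 0.507 cm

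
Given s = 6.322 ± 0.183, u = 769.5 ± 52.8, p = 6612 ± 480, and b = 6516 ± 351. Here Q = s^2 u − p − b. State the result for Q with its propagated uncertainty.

17630 ± 2820

Let w = s^2·u = 30760. δw/w = √((2·δs/s)² + (1·δu/u)²) = √(0.00335 + 0.00471) = 0.0898, so δw = 2760.
Q = w − p − b: δQ = √(δw² + δp² + δb²) = √(7.62e+06 + 2.3e+05 + 1.23e+05) = 2820
Q = 17630.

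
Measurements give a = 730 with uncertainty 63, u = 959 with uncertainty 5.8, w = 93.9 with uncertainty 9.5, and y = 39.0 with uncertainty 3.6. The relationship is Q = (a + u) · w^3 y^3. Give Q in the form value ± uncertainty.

Let h = a + u = 1690. δh = √(δa² + δu²) = √(3970 + 33.6) = 63.3, so δh/h = 0.0375.
Q is then a monomial in h, w, y:
δQ/Q = √((δh/h)² + (3·δw/w)² + (3·δy/y)²) = √(0.00140 + 0.0921 + 0.0767) = 0.413
Q = 8.3e+13, so δQ = 0.413 × 8.3e+13 = 3.42e+13.

(8.30 ± 3.42) × 10^13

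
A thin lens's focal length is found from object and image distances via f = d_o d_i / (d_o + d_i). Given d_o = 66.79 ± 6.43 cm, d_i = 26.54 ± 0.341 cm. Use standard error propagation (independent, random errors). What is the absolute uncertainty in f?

0.549 cm

∂f/∂d_o = (d_i/(d_o+d_i))² = 0.0809;  ∂f/∂d_i = (d_o/(d_o+d_i))² = 0.512
δf = √((∂f/∂d_o · δd_o)² + (∂f/∂d_i · δd_i)²) = √(0.270 + 0.0305) = 0.549 cm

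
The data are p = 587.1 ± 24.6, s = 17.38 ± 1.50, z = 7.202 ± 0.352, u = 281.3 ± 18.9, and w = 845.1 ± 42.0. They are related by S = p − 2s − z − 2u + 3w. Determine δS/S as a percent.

Absolute uncertainties add in quadrature for a linear combination:
  (δp)² = 605;  (2·δs)² = 9.00;  (δz)² = 0.124;  (2·δu)² = 1430;  (3·δw)² = 15900
δS = √(17900) = 134
S = 2518, so δS/S = 134/2518 = 0.0532.

5.32%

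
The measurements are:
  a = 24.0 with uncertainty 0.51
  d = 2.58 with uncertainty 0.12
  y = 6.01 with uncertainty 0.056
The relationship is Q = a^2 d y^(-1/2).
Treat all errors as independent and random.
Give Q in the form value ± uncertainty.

Q is a product of powers, so relative uncertainties combine in quadrature:
  (2·δa/a)² = (2×0.0213)² = 0.00181;  (1·δd/d)² = (1×0.0465)² = 0.00216;  (−½·δy/y)² = (-0.5×0.00932)² = 2.17e-05
δQ/Q = √(0.00399) = 0.0632
Q = 606, so δQ = 0.0632 × 606 = 38.3.

606 ± 38.3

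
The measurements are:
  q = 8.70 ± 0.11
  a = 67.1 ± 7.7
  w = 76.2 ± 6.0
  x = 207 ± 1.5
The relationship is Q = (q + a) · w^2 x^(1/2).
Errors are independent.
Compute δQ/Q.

0.187

Let u = q + a = 75.8. δu = √(δq² + δa²) = √(0.0121 + 59.3) = 7.70, so δu/u = 0.102.
Q is then a monomial in u, w, x:
δQ/Q = √((δu/u)² + (2·δw/w)² + (½·δx/x)²) = √(0.0103 + 0.0248 + 1.31e-05) = 0.187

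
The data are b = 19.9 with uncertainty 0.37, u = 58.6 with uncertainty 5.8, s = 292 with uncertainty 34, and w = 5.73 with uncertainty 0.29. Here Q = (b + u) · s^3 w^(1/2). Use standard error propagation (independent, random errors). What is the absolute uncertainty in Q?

Let h = b + u = 78.5. δh = √(δb² + δu²) = √(0.137 + 33.6) = 5.81, so δh/h = 0.0740.
Q is then a monomial in h, s, w:
δQ/Q = √((δh/h)² + (3·δs/s)² + (½·δw/w)²) = √(0.00548 + 0.122 + 0.000640) = 0.358
Q = 4.68e+09, so δQ = 0.358 × 4.68e+09 = 1.67e+09.

1.67e+09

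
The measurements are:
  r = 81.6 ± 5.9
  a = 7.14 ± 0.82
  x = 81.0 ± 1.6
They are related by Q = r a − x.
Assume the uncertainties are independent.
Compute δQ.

79.1

Let p = r·a = 583. δp/p = √((1·δr/r)² + (1·δa/a)²) = √(0.00523 + 0.0132) = 0.136, so δp = 79.1.
Q = p − x: δQ = √(δp² + δx²) = √(6250 + 2.56) = 79.1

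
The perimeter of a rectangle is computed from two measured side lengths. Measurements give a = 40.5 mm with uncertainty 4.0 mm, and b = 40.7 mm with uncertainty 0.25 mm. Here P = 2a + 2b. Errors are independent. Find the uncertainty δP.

Sums and differences: (δP)² = Σ (cᵢ δxᵢ)².
  (2·δa)² = 64.0;  (2·δb)² = 0.250
δP = √(64.2) = 8.02 mm

8.02 mm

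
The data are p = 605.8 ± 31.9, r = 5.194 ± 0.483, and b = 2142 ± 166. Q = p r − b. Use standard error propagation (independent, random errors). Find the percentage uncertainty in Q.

Let w = p·r = 3147. δw/w = √((1·δp/p)² + (1·δr/r)²) = √(0.00277 + 0.00865) = 0.107, so δw = 336.
Q = w − b: δQ = √(δw² + δb²) = √(1.13e+05 + 27600) = 375
Q = 1005, so δQ/Q = 375/1005 = 0.373.

37.3%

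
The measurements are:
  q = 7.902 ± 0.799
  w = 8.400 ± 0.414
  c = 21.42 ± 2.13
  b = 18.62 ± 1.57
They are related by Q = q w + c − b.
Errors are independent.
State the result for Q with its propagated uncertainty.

Let p = q·w = 66.38. δp/p = √((1·δq/q)² + (1·δw/w)²) = √(0.0102 + 0.00243) = 0.112, so δp = 7.47.
Q = p + c − b: δQ = √(δp² + δc² + δb²) = √(55.7 + 4.54 + 2.46) = 7.92
Q = 69.18.

69.18 ± 7.92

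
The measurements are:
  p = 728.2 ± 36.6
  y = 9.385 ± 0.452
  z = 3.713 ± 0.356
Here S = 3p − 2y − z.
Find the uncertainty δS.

110

Sums and differences: (δS)² = Σ (cᵢ δxᵢ)².
  (3·δp)² = 12100;  (2·δy)² = 0.817;  (δz)² = 0.127
δS = √(12100) = 110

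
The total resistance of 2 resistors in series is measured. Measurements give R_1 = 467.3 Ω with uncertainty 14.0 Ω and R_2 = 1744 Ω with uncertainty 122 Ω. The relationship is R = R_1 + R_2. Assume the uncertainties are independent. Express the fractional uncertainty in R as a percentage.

5.55%

R is a linear combination, so absolute uncertainties add in quadrature:
  (δR_1)² = 196;  (δR_2)² = 14900
δR = √(15100) = 123 Ω
R = 2211 Ω, so δR/R = 123/2211 = 0.0555.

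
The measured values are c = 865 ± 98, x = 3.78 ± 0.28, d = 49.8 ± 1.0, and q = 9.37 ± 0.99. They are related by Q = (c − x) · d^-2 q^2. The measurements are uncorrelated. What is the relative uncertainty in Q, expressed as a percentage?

Let u = c − x = 861. δu = √(δc² + δx²) = √(9600 + 0.0784) = 98.0, so δu/u = 0.114.
Q is then a monomial in u, d, q:
δQ/Q = √((δu/u)² + (-2·δd/d)² + (2·δq/q)²) = √(0.0129 + 0.00161 + 0.0447) = 0.243

24.3%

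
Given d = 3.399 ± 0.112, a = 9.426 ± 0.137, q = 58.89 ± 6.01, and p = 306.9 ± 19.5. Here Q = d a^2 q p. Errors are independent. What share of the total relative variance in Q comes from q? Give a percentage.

(δQ/Q)² = (1·δd/d)² + (2·δa/a)² + (1·δq/q)² + (1·δp/p)²
  d term: (1×0.0330)² = 0.00109
  a term: (2×0.0145)² = 0.000845
  q term: (1×0.102)² = 0.0104
  p term: (1×0.0635)² = 0.00404
Total = 0.0164. Share from q = 0.0104/0.0164 = 0.636.

63.6%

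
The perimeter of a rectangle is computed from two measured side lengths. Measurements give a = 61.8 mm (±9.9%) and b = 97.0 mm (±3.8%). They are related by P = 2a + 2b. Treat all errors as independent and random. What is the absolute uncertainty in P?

14.3 mm

Absolute uncertainties add in quadrature for a linear combination:
  (2·δa)² = 150;  (2·δb)² = 54.3
δP = √(204) = 14.3 mm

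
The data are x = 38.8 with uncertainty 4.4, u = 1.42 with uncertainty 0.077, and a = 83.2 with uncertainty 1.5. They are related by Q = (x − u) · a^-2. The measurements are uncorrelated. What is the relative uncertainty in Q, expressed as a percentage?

12.3%

Let w = x − u = 37.4. δw = √(δx² + δu²) = √(19.4 + 0.00593) = 4.40, so δw/w = 0.118.
Q is then a monomial in w, a:
δQ/Q = √((δw/w)² + (-2·δa/a)²) = √(0.0139 + 0.00130) = 0.123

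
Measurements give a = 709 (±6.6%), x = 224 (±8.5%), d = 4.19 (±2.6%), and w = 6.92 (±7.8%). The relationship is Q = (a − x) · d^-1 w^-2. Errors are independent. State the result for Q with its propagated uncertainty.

2.42 ± 0.458

Let u = a − x = 485. δu = √(δa² + δx²) = √(2190 + 363) = 50.5, so δu/u = 0.104.
Q is then a monomial in u, d, w:
δQ/Q = √((δu/u)² + (-1·δd/d)² + (-2·δw/w)²) = √(0.0109 + 0.000676 + 0.0243) = 0.189
Q = 2.42, so δQ = 0.189 × 2.42 = 0.458.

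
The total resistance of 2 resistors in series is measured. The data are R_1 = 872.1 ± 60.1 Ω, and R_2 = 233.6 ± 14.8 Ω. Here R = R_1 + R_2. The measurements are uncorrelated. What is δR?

Absolute uncertainties add in quadrature for a linear combination:
  (δR_1)² = 3610;  (δR_2)² = 219
δR = √(3830) = 61.9 Ω

61.9 Ω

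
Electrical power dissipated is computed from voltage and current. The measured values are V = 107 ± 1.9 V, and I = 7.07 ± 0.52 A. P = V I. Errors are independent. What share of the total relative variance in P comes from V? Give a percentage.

5.51%

(δP/P)² = (1·δV/V)² + (1·δI/I)²
  V term: (1×0.0178)² = 0.000315
  I term: (1×0.0736)² = 0.00541
Total = 0.00572. Share from V = 0.000315/0.00572 = 0.0551.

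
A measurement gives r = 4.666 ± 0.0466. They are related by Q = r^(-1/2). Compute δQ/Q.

Q ∝ r^(-1/2), so δQ/Q = |−½| · δr/r = 0.5 × 0.00999 = 0.00499.

0.00499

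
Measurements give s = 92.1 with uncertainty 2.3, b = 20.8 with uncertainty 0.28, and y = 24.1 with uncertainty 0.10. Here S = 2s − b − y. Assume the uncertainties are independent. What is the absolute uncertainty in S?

S is a linear combination, so absolute uncertainties add in quadrature:
  (2·δs)² = 21.2;  (δb)² = 0.0784;  (δy)² = 0.0100
δS = √(21.2) = 4.61

4.61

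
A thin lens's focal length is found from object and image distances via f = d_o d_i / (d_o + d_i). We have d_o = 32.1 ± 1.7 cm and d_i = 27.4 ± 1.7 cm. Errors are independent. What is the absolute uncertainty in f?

∂f/∂d_o = (d_i/(d_o+d_i))² = 0.212;  ∂f/∂d_i = (d_o/(d_o+d_i))² = 0.291
δf = √((∂f/∂d_o · δd_o)² + (∂f/∂d_i · δd_i)²) = √(0.130 + 0.245) = 0.612 cm

0.612 cm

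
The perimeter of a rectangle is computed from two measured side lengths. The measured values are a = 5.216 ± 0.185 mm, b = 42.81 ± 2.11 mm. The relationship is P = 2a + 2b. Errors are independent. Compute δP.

For a sum/difference, combine absolute errors in quadrature:
  (2·δa)² = 0.137;  (2·δb)² = 17.8
δP = √(17.9) = 4.24 mm

4.24 mm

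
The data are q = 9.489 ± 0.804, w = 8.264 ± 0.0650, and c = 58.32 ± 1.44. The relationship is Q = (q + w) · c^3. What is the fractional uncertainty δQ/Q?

Let u = q + w = 17.75. δu = √(δq² + δw²) = √(0.646 + 0.00423) = 0.807, so δu/u = 0.0454.
Q is then a monomial in u, c:
δQ/Q = √((δu/u)² + (3·δc/c)²) = √(0.00206 + 0.00549) = 0.0869

0.0869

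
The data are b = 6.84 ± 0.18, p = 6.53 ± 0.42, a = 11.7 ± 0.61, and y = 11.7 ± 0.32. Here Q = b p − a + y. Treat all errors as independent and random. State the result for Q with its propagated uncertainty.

Let w = b·p = 44.7. δw/w = √((1·δb/b)² + (1·δp/p)²) = √(0.000693 + 0.00414) = 0.0695, so δw = 3.10.
Q = w − a + y: δQ = √(δw² + δa² + δy²) = √(9.63 + 0.372 + 0.102) = 3.18
Q = 44.7.

44.7 ± 3.18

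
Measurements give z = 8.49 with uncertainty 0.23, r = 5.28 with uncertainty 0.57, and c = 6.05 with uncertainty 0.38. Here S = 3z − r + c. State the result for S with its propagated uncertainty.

26.2 ± 0.972

For a sum/difference, combine absolute errors in quadrature:
  (3·δz)² = 0.476;  (δr)² = 0.325;  (δc)² = 0.144
δS = √(0.945) = 0.972
S = 26.2.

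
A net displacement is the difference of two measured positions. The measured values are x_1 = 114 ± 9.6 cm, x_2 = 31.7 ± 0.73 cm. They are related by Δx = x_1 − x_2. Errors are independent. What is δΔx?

Each term contributes (cᵢ δxᵢ)² to (δΔx)²:
  (δx_1)² = 92.2;  (δx_2)² = 0.533
δΔx = √(92.7) = 9.63 cm

9.63 cm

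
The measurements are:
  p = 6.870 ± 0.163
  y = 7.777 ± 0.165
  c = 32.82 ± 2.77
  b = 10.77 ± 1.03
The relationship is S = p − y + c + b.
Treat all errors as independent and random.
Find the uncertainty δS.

S is a linear combination, so absolute uncertainties add in quadrature:
  (δp)² = 0.0266;  (δy)² = 0.0272;  (δc)² = 7.67;  (δb)² = 1.06
δS = √(8.79) = 2.96

2.96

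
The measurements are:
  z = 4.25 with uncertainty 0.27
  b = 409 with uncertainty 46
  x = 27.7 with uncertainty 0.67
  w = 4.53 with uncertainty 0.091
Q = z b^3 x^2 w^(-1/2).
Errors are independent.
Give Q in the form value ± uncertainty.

Each factor contributes (exponent × relative error)² to (δQ/Q)²:
  (1·δz/z)² = (1×0.0635)² = 0.00404;  (3·δb/b)² = (3×0.112)² = 0.114;  (2·δx/x)² = (2×0.0242)² = 0.00234;  (−½·δw/w)² = (-0.5×0.0201)² = 0.000101
δQ/Q = √(0.120) = 0.347
Q = 1.05e+11, so δQ = 0.347 × 1.05e+11 = 3.64e+10.

(1.05 ± 0.364) × 10^11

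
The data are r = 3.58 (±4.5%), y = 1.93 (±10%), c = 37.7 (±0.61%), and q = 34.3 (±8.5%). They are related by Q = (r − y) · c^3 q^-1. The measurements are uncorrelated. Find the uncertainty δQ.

Let u = r − y = 1.65. δu = √(δr² + δy²) = √(0.0260 + 0.0372) = 0.251, so δu/u = 0.152.
Q is then a monomial in u, c, q:
δQ/Q = √((δu/u)² + (3·δc/c)² + (-1·δq/q)²) = √(0.0232 + 0.000335 + 0.00723) = 0.175
Q = 2580, so δQ = 0.175 × 2580 = 452.

452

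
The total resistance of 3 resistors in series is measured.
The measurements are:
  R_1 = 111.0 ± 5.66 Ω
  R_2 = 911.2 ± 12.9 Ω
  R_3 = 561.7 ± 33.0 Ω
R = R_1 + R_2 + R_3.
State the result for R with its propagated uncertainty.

1584 ± 35.9 Ω

R is a linear combination, so absolute uncertainties add in quadrature:
  (δR_1)² = 32.0;  (δR_2)² = 166;  (δR_3)² = 1090
δR = √(1290) = 35.9 Ω
R = 1584 Ω.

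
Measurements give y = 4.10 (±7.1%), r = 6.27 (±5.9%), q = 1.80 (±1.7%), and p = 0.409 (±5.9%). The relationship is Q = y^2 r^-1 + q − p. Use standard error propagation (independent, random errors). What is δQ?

0.414

Let w = y^2·r^-1 = 2.68. δw/w = √((2·δy/y)² + (-1·δr/r)²) = √(0.0202 + 0.00348) = 0.154, so δw = 0.412.
Q = w + q − p: δQ = √(δw² + δq² + δp²) = √(0.170 + 0.000936 + 0.000582) = 0.414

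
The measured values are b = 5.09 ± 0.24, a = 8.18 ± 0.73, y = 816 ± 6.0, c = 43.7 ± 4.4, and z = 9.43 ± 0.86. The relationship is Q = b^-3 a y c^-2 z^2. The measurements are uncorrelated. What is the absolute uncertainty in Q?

0.752

Each factor contributes (exponent × relative error)² to (δQ/Q)²:
  (-3·δb/b)² = (-3×0.0472)² = 0.0200;  (1·δa/a)² = (1×0.0892)² = 0.00796;  (1·δy/y)² = (1×0.00735)² = 5.41e-05;  (-2·δc/c)² = (-2×0.101)² = 0.0406;  (2·δz/z)² = (2×0.0912)² = 0.0333
δQ/Q = √(0.102) = 0.319
Q = 2.36, so δQ = 0.319 × 2.36 = 0.752.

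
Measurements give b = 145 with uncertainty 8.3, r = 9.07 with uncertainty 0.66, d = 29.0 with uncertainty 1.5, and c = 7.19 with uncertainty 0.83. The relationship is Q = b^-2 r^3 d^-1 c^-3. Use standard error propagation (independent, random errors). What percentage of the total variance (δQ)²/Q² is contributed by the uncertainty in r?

26.0%

(δQ/Q)² = (-2·δb/b)² + (3·δr/r)² + (-1·δd/d)² + (-3·δc/c)²
  b term: (-2×0.0572)² = 0.0131
  r term: (3×0.0728)² = 0.0477
  d term: (-1×0.0517)² = 0.00268
  c term: (-3×0.115)² = 0.120
Total = 0.183. Share from r = 0.0477/0.183 = 0.260.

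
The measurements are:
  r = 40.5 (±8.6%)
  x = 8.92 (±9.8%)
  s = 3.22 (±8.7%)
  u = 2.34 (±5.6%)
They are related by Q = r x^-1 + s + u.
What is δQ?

Let p = r·x^-1 = 4.54. δp/p = √((1·δr/r)² + (-1·δx/x)²) = √(0.00740 + 0.00960) = 0.130, so δp = 0.592.
Q = p + s + u: δQ = √(δp² + δs² + δu²) = √(0.350 + 0.0785 + 0.0172) = 0.668

0.668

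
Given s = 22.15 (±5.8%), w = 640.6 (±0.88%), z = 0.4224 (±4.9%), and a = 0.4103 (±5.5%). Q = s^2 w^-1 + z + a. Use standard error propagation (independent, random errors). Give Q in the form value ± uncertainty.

Let p = s^2·w^-1 = 0.7659. δp/p = √((2·δs/s)² + (-1·δw/w)²) = √(0.0135 + 7.74e-05) = 0.116, so δp = 0.0891.
Q = p + z + a: δQ = √(δp² + δz² + δa²) = √(0.00794 + 0.000428 + 0.000509) = 0.0942
Q = 1.599.

1.599 ± 0.0942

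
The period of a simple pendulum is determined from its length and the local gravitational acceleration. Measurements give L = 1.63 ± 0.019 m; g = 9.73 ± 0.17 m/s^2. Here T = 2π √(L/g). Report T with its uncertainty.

2.57 ± 0.0270 s

Relative error in a monomial: (δT/T)² = Σ (nᵢ · δxᵢ/xᵢ)².
  (½·δL/L)² = (0.5×0.0117)² = 3.4e-05;  (−½·δg/g)² = (-0.5×0.0175)² = 7.63e-05
δT/T = √(0.000110) = 0.0105
T = 2.57 s, so δT = 0.0105 × 2.57 = 0.0270 s.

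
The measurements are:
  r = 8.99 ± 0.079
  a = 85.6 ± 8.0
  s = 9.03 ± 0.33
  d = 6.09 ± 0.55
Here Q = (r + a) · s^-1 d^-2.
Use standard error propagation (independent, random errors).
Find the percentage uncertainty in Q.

20.3%

Let u = r + a = 94.6. δu = √(δr² + δa²) = √(0.00624 + 64.0) = 8.00, so δu/u = 0.0846.
Q is then a monomial in u, s, d:
δQ/Q = √((δu/u)² + (-1·δs/s)² + (-2·δd/d)²) = √(0.00715 + 0.00134 + 0.0326) = 0.203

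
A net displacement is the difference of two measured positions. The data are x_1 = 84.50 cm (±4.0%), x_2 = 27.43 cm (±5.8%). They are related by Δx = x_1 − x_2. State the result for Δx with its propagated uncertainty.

57.07 ± 3.74 cm

Δx is a linear combination, so absolute uncertainties add in quadrature:
  (δx_1)² = 11.4;  (δx_2)² = 2.53
δΔx = √(14.0) = 3.74 cm
Δx = 57.07 cm.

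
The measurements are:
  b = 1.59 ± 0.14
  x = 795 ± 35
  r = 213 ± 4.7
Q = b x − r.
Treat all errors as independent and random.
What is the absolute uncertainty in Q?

Let p = b·x = 1260. δp/p = √((1·δb/b)² + (1·δx/x)²) = √(0.00775 + 0.00194) = 0.0984, so δp = 124.
Q = p − r: δQ = √(δp² + δr²) = √(15500 + 22.1) = 125

125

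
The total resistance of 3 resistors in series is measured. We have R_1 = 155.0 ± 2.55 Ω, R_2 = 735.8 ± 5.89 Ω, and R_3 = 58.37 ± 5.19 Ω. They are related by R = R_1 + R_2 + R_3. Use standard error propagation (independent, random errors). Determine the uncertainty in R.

Each term contributes (cᵢ δxᵢ)² to (δR)²:
  (δR_1)² = 6.50;  (δR_2)² = 34.7;  (δR_3)² = 26.9
δR = √(68.1) = 8.25 Ω

8.25 Ω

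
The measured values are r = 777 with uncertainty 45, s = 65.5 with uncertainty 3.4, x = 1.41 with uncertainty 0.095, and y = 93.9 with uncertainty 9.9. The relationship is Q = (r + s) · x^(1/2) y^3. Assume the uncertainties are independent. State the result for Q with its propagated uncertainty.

Let u = r + s = 842. δu = √(δr² + δs²) = √(2020 + 11.6) = 45.1, so δu/u = 0.0536.
Q is then a monomial in u, x, y:
δQ/Q = √((δu/u)² + (½·δx/x)² + (3·δy/y)²) = √(0.00287 + 0.00113 + 0.100) = 0.323
Q = 8.28e+08, so δQ = 0.323 × 8.28e+08 = 2.67e+08.

(8.28 ± 2.67) × 10^8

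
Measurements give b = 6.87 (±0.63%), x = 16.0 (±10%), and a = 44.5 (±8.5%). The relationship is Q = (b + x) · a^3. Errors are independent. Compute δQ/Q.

Let u = b + x = 22.9. δu = √(δb² + δx²) = √(0.00187 + 2.56) = 1.60, so δu/u = 0.0700.
Q is then a monomial in u, a:
δQ/Q = √((δu/u)² + (3·δa/a)²) = √(0.00490 + 0.0650) = 0.264

0.264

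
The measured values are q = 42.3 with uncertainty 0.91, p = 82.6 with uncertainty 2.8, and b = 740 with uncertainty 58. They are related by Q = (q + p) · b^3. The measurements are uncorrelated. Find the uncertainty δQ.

1.2e+10

Let u = q + p = 125. δu = √(δq² + δp²) = √(0.828 + 7.84) = 2.94, so δu/u = 0.0236.
Q is then a monomial in u, b:
δQ/Q = √((δu/u)² + (3·δb/b)²) = √(0.000556 + 0.0553) = 0.236
Q = 5.06e+10, so δQ = 0.236 × 5.06e+10 = 1.2e+10.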